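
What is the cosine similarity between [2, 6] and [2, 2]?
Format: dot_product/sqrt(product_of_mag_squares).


dot = 16. |a|^2 = 40, |b|^2 = 8. cos = 16/sqrt(320).

16/sqrt(320)


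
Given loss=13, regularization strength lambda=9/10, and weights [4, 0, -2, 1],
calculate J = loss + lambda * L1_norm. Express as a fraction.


L1 norm = sum(|w|) = 7. J = 13 + 9/10 * 7 = 193/10.

193/10


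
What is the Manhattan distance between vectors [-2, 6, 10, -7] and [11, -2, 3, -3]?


d = sum of absolute differences: |-2-11|=13 + |6--2|=8 + |10-3|=7 + |-7--3|=4 = 32.

32


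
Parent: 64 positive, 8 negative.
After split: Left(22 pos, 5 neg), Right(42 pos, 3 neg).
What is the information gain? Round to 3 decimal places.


H(parent) = 0.5033. H(left) = 0.6913, H(right) = 0.3534. Weighted = (27/72)*0.6913 + (45/72)*0.3534 = 0.4801. IG = 0.5033 - 0.4801 = 0.0232, which rounds to 0.023.

0.023


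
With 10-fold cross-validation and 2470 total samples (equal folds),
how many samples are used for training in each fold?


Each validation fold has 2470/10 = 247 samples. Training set = 2470 - 247 = 2223.

2223


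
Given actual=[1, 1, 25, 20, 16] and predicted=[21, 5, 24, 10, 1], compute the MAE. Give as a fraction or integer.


MAE = (1/5) * (|1-21|=20 + |1-5|=4 + |25-24|=1 + |20-10|=10 + |16-1|=15). Sum = 50. MAE = 10.

10


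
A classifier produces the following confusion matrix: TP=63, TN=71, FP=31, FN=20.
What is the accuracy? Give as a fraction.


Accuracy = (TP + TN) / (TP + TN + FP + FN) = (63 + 71) / 185 = 134/185.

134/185


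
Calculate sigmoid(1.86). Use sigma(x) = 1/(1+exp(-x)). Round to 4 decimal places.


sigma(1.86) = 1/(1+e^(-1.86)) = 1/(1+0.155673) = 1/1.155673 = 0.8653.

0.8653


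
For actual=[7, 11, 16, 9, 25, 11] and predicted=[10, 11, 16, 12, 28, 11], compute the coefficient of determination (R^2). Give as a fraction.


Mean(y) = 79/6. SS_res = 27. SS_tot = 1277/6. R^2 = 1 - 27/(1277/6) = 1115/1277.

1115/1277


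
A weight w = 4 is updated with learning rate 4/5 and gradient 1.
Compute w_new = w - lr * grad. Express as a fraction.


w_new = 4 - 4/5 * 1 = 4 - 4/5 = 16/5.

16/5


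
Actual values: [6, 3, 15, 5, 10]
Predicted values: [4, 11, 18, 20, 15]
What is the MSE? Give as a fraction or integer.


MSE = (1/5) * ((6-4)^2=4 + (3-11)^2=64 + (15-18)^2=9 + (5-20)^2=225 + (10-15)^2=25). Sum = 327. MSE = 327/5.

327/5


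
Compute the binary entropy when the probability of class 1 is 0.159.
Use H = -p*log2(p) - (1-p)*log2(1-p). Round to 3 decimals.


H = -0.159*log2(0.159) - 0.841*log2(0.841) = 0.632.

0.632


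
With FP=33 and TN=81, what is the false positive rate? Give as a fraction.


FPR = FP / (FP + TN) = 33 / 114 = 11/38.

11/38


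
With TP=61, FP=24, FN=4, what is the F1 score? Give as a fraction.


Precision = 61/85 = 61/85. Recall = 61/65 = 61/65. F1 = 2*P*R/(P+R) = 61/75.

61/75


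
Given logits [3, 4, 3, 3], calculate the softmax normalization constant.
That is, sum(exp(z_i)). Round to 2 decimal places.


Denom = e^3=20.0855 + e^4=54.5982 + e^3=20.0855 + e^3=20.0855. Sum = 114.8547, which rounds to 114.85.

114.85


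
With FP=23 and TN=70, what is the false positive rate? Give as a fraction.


FPR = FP / (FP + TN) = 23 / 93 = 23/93.

23/93


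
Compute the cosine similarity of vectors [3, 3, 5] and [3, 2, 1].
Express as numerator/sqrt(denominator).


dot = 20. |a|^2 = 43, |b|^2 = 14. cos = 20/sqrt(602).

20/sqrt(602)


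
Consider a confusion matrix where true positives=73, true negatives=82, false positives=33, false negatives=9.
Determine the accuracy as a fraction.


Accuracy = (TP + TN) / (TP + TN + FP + FN) = (73 + 82) / 197 = 155/197.

155/197


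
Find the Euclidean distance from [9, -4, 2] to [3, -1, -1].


d = sqrt(sum of squared differences). (9-3)^2=36, (-4--1)^2=9, (2--1)^2=9. Sum = 54.

sqrt(54)


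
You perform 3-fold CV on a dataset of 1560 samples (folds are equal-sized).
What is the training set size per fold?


Each validation fold has 1560/3 = 520 samples. Training set = 1560 - 520 = 1040.

1040


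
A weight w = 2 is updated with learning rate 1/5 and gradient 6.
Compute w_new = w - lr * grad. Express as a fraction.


w_new = 2 - 1/5 * 6 = 2 - 6/5 = 4/5.

4/5


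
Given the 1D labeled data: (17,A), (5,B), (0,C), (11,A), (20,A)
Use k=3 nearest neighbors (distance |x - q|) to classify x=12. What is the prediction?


Distances: |17-12|=5, |5-12|=7, |0-12|=12, |11-12|=1, |20-12|=8. 3 nearest: (11,A), (17,A), (5,B). Counts: {'A': 2, 'B': 1}. Majority class: A.

A


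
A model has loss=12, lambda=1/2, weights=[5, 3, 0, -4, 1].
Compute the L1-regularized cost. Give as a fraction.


L1 norm = sum(|w|) = 13. J = 12 + 1/2 * 13 = 37/2.

37/2


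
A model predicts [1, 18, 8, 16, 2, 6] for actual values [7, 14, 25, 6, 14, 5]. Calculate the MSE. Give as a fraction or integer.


MSE = (1/6) * ((7-1)^2=36 + (14-18)^2=16 + (25-8)^2=289 + (6-16)^2=100 + (14-2)^2=144 + (5-6)^2=1). Sum = 586. MSE = 293/3.

293/3


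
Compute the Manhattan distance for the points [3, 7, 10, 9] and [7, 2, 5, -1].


d = sum of absolute differences: |3-7|=4 + |7-2|=5 + |10-5|=5 + |9--1|=10 = 24.

24


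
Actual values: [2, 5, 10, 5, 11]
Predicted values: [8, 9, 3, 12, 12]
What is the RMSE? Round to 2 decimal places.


MSE = 30.2000. RMSE = sqrt(30.2000) = 5.50.

5.50


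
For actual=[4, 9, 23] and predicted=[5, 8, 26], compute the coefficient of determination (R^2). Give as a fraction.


Mean(y) = 12. SS_res = 11. SS_tot = 194. R^2 = 1 - 11/(194) = 183/194.

183/194


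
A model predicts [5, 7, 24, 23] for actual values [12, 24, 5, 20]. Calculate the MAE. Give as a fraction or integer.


MAE = (1/4) * (|12-5|=7 + |24-7|=17 + |5-24|=19 + |20-23|=3). Sum = 46. MAE = 23/2.

23/2


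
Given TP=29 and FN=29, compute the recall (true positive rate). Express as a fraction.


Recall = TP / (TP + FN) = 29 / 58 = 1/2.

1/2


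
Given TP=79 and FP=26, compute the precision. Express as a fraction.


Precision = TP / (TP + FP) = 79 / 105 = 79/105.

79/105


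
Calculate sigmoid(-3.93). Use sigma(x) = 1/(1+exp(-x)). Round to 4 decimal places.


sigma(-3.93) = 1/(1+e^(3.93)) = 1/(1+50.906978) = 1/51.906978 = 0.0193.

0.0193


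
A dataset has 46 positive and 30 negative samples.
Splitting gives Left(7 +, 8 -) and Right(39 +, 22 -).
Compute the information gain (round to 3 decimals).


H(parent) = 0.9678. H(left) = 0.9968, H(right) = 0.9432. Weighted = (15/76)*0.9968 + (61/76)*0.9432 = 0.9538. IG = 0.9678 - 0.9538 = 0.0140, which rounds to 0.014.

0.014


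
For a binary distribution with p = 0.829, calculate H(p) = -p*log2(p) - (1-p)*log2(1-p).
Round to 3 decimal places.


H = -0.829*log2(0.829) - 0.171*log2(0.171) = 0.660.

0.660


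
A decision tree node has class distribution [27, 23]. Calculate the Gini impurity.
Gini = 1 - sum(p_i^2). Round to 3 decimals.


Total = 50. Proportions: 27/50, 23/50. sum(p_i^2) = 0.5032. Gini = 1 - 0.5032 = 0.4968, which rounds to 0.497.

0.497


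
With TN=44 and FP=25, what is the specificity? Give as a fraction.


Specificity = TN / (TN + FP) = 44 / 69 = 44/69.

44/69


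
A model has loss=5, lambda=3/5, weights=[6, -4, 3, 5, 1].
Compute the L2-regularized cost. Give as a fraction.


L2 sq norm = sum(w^2) = 87. J = 5 + 3/5 * 87 = 286/5.

286/5


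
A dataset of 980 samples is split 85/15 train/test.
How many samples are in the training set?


Test set = 980 * 15% = 147. Training set = 980 - 147 = 833.

833


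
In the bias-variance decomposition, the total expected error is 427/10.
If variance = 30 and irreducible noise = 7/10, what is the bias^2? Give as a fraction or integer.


Total error = bias^2 + variance + irreducible noise. So bias^2 = 427/10 - 30 - 7/10 = 12.

12


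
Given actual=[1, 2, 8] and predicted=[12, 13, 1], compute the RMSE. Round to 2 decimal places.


MSE = 97.0000. RMSE = sqrt(97.0000) = 9.85.

9.85


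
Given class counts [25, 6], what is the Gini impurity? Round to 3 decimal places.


Total = 31. Proportions: 25/31, 6/31. sum(p_i^2) = 0.6878. Gini = 1 - 0.6878 = 0.3122, which rounds to 0.312.

0.312


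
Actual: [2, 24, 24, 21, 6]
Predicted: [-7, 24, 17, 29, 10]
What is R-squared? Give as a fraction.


Mean(y) = 77/5. SS_res = 210. SS_tot = 2236/5. R^2 = 1 - 210/(2236/5) = 593/1118.

593/1118


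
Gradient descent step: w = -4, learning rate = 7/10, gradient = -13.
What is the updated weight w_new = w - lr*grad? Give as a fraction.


w_new = -4 - 7/10 * -13 = -4 - -91/10 = 51/10.

51/10


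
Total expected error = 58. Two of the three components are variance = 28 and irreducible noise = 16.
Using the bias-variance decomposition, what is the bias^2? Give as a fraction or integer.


Total error = bias^2 + variance + irreducible noise. So bias^2 = 58 - 28 - 16 = 14.

14


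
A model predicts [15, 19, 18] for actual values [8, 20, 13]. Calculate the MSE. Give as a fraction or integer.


MSE = (1/3) * ((8-15)^2=49 + (20-19)^2=1 + (13-18)^2=25). Sum = 75. MSE = 25.

25


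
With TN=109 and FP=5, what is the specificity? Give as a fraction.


Specificity = TN / (TN + FP) = 109 / 114 = 109/114.

109/114


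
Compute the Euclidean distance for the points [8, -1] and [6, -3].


d = sqrt(sum of squared differences). (8-6)^2=4, (-1--3)^2=4. Sum = 8.

sqrt(8)


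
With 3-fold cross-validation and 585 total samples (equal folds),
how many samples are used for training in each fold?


Each validation fold has 585/3 = 195 samples. Training set = 585 - 195 = 390.

390


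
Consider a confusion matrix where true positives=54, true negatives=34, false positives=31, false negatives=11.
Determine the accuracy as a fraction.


Accuracy = (TP + TN) / (TP + TN + FP + FN) = (54 + 34) / 130 = 44/65.

44/65


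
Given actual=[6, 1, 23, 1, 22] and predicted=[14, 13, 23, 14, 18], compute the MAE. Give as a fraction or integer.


MAE = (1/5) * (|6-14|=8 + |1-13|=12 + |23-23|=0 + |1-14|=13 + |22-18|=4). Sum = 37. MAE = 37/5.

37/5


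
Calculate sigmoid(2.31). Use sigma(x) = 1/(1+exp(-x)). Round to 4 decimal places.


sigma(2.31) = 1/(1+e^(-2.31)) = 1/(1+0.099261) = 1/1.099261 = 0.9097.

0.9097


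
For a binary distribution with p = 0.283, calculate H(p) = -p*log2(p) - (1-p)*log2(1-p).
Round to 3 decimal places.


H = -0.283*log2(0.283) - 0.717*log2(0.717) = 0.860.

0.860


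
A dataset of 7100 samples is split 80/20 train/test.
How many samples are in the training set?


Test set = 7100 * 20% = 1420. Training set = 7100 - 1420 = 5680.

5680


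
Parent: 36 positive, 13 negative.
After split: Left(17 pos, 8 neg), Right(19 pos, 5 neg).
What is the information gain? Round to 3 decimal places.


H(parent) = 0.8346. H(left) = 0.9044, H(right) = 0.7383. Weighted = (25/49)*0.9044 + (24/49)*0.7383 = 0.8230. IG = 0.8346 - 0.8230 = 0.0116, which rounds to 0.012.

0.012


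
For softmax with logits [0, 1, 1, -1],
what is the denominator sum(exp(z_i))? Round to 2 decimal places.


Denom = e^0=1.0000 + e^1=2.7183 + e^1=2.7183 + e^-1=0.3679. Sum = 6.8045, which rounds to 6.80.

6.80


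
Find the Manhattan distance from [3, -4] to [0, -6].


d = sum of absolute differences: |3-0|=3 + |-4--6|=2 = 5.

5


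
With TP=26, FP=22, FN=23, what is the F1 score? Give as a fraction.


Precision = 26/48 = 13/24. Recall = 26/49 = 26/49. F1 = 2*P*R/(P+R) = 52/97.

52/97


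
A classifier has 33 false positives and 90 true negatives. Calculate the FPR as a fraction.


FPR = FP / (FP + TN) = 33 / 123 = 11/41.

11/41


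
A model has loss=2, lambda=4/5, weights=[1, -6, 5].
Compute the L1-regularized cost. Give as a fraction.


L1 norm = sum(|w|) = 12. J = 2 + 4/5 * 12 = 58/5.

58/5


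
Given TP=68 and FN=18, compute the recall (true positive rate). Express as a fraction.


Recall = TP / (TP + FN) = 68 / 86 = 34/43.

34/43


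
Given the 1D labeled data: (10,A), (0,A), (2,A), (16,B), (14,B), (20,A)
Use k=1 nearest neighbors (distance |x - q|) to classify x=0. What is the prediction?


Distances: |10-0|=10, |0-0|=0, |2-0|=2, |16-0|=16, |14-0|=14, |20-0|=20. 1 nearest: (0,A). Counts: {'A': 1}. Majority class: A.

A


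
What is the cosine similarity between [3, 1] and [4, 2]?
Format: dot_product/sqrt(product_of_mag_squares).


dot = 14. |a|^2 = 10, |b|^2 = 20. cos = 14/sqrt(200).

14/sqrt(200)


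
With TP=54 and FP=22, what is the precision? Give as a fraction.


Precision = TP / (TP + FP) = 54 / 76 = 27/38.

27/38


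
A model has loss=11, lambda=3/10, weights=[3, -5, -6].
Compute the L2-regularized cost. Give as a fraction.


L2 sq norm = sum(w^2) = 70. J = 11 + 3/10 * 70 = 32.

32


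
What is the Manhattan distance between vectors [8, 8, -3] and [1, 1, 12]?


d = sum of absolute differences: |8-1|=7 + |8-1|=7 + |-3-12|=15 = 29.

29


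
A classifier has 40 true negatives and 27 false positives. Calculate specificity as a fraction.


Specificity = TN / (TN + FP) = 40 / 67 = 40/67.

40/67


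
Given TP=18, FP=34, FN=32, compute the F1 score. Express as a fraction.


Precision = 18/52 = 9/26. Recall = 18/50 = 9/25. F1 = 2*P*R/(P+R) = 6/17.

6/17


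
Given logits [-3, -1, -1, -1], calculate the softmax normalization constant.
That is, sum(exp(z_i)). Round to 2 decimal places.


Denom = e^-3=0.0498 + e^-1=0.3679 + e^-1=0.3679 + e^-1=0.3679. Sum = 1.1535, which rounds to 1.15.

1.15


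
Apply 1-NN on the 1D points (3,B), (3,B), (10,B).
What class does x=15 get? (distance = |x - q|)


Distances: |3-15|=12, |3-15|=12, |10-15|=5. 1 nearest: (10,B). Counts: {'B': 1}. Majority class: B.

B


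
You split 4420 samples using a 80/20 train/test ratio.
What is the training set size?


Test set = 4420 * 20% = 884. Training set = 4420 - 884 = 3536.

3536


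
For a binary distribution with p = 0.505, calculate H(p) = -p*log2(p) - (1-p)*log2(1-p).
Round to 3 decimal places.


H = -0.505*log2(0.505) - 0.495*log2(0.495) = 1.000.

1.000


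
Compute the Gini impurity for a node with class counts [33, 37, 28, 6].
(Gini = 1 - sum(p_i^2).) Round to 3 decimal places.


Total = 104. Proportions: 33/104, 37/104, 28/104, 6/104. sum(p_i^2) = 0.3031. Gini = 1 - 0.3031 = 0.6969, which rounds to 0.697.

0.697


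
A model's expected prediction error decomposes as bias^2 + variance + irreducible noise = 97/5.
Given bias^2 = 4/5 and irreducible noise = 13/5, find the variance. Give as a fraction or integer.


Total error = bias^2 + variance + irreducible noise. So variance = 97/5 - 4/5 - 13/5 = 16.

16


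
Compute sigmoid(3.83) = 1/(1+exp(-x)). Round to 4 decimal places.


sigma(3.83) = 1/(1+e^(-3.83)) = 1/(1+0.021710) = 1/1.021710 = 0.9788.

0.9788


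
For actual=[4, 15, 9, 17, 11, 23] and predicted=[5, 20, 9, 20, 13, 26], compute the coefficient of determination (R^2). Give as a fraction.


Mean(y) = 79/6. SS_res = 48. SS_tot = 1325/6. R^2 = 1 - 48/(1325/6) = 1037/1325.

1037/1325


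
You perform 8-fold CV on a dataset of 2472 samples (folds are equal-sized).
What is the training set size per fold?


Each validation fold has 2472/8 = 309 samples. Training set = 2472 - 309 = 2163.

2163


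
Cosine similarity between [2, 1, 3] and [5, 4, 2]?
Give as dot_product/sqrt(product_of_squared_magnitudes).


dot = 20. |a|^2 = 14, |b|^2 = 45. cos = 20/sqrt(630).

20/sqrt(630)


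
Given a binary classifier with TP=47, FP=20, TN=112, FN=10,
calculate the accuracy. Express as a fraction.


Accuracy = (TP + TN) / (TP + TN + FP + FN) = (47 + 112) / 189 = 53/63.

53/63


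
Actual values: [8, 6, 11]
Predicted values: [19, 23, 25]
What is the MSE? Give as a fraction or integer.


MSE = (1/3) * ((8-19)^2=121 + (6-23)^2=289 + (11-25)^2=196). Sum = 606. MSE = 202.

202


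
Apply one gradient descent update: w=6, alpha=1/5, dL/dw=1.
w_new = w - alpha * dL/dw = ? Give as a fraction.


w_new = 6 - 1/5 * 1 = 6 - 1/5 = 29/5.

29/5


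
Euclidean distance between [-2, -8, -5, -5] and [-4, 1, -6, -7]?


d = sqrt(sum of squared differences). (-2--4)^2=4, (-8-1)^2=81, (-5--6)^2=1, (-5--7)^2=4. Sum = 90.

sqrt(90)


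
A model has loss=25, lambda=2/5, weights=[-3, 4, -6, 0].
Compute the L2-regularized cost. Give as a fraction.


L2 sq norm = sum(w^2) = 61. J = 25 + 2/5 * 61 = 247/5.

247/5


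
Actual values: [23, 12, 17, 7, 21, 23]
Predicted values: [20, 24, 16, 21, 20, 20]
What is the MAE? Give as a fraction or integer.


MAE = (1/6) * (|23-20|=3 + |12-24|=12 + |17-16|=1 + |7-21|=14 + |21-20|=1 + |23-20|=3). Sum = 34. MAE = 17/3.

17/3


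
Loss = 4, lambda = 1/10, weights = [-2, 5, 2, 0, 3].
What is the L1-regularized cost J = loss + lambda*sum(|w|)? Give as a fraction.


L1 norm = sum(|w|) = 12. J = 4 + 1/10 * 12 = 26/5.

26/5


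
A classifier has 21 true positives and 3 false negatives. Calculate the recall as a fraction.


Recall = TP / (TP + FN) = 21 / 24 = 7/8.

7/8


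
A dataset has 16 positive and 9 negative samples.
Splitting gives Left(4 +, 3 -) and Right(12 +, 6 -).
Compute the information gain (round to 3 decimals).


H(parent) = 0.9427. H(left) = 0.9852, H(right) = 0.9183. Weighted = (7/25)*0.9852 + (18/25)*0.9183 = 0.9370. IG = 0.9427 - 0.9370 = 0.0057, which rounds to 0.006.

0.006


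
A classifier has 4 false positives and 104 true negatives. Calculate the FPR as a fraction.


FPR = FP / (FP + TN) = 4 / 108 = 1/27.

1/27


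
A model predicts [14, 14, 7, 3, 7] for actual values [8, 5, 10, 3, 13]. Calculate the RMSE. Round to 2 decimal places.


MSE = 32.4000. RMSE = sqrt(32.4000) = 5.69.

5.69


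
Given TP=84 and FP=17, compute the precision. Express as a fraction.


Precision = TP / (TP + FP) = 84 / 101 = 84/101.

84/101


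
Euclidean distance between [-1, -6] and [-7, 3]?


d = sqrt(sum of squared differences). (-1--7)^2=36, (-6-3)^2=81. Sum = 117.

sqrt(117)


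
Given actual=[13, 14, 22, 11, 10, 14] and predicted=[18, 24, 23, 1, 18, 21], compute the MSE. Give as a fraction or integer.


MSE = (1/6) * ((13-18)^2=25 + (14-24)^2=100 + (22-23)^2=1 + (11-1)^2=100 + (10-18)^2=64 + (14-21)^2=49). Sum = 339. MSE = 113/2.

113/2


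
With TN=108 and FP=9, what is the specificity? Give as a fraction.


Specificity = TN / (TN + FP) = 108 / 117 = 12/13.

12/13


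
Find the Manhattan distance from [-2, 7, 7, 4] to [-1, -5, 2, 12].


d = sum of absolute differences: |-2--1|=1 + |7--5|=12 + |7-2|=5 + |4-12|=8 = 26.

26


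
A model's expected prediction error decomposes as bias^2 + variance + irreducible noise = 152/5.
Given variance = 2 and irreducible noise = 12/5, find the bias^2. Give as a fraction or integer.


Total error = bias^2 + variance + irreducible noise. So bias^2 = 152/5 - 2 - 12/5 = 26.

26


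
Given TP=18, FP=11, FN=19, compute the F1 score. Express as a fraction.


Precision = 18/29 = 18/29. Recall = 18/37 = 18/37. F1 = 2*P*R/(P+R) = 6/11.

6/11


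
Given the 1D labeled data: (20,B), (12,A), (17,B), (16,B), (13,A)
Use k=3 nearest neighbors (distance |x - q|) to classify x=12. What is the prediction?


Distances: |20-12|=8, |12-12|=0, |17-12|=5, |16-12|=4, |13-12|=1. 3 nearest: (12,A), (13,A), (16,B). Counts: {'A': 2, 'B': 1}. Majority class: A.

A


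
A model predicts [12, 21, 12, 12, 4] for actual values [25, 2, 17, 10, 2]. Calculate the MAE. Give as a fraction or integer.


MAE = (1/5) * (|25-12|=13 + |2-21|=19 + |17-12|=5 + |10-12|=2 + |2-4|=2). Sum = 41. MAE = 41/5.

41/5


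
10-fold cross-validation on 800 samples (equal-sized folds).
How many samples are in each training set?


Each validation fold has 800/10 = 80 samples. Training set = 800 - 80 = 720.

720


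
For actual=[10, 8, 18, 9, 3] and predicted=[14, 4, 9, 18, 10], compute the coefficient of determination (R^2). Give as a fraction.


Mean(y) = 48/5. SS_res = 243. SS_tot = 586/5. R^2 = 1 - 243/(586/5) = -629/586.

-629/586


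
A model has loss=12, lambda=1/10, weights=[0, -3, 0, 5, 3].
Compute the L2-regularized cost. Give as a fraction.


L2 sq norm = sum(w^2) = 43. J = 12 + 1/10 * 43 = 163/10.

163/10


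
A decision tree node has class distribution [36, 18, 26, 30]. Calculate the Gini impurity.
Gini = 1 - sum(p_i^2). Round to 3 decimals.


Total = 110. Proportions: 36/110, 18/110, 26/110, 30/110. sum(p_i^2) = 0.2641. Gini = 1 - 0.2641 = 0.7359, which rounds to 0.736.

0.736


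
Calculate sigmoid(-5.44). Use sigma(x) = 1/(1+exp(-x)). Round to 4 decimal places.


sigma(-5.44) = 1/(1+e^(5.44)) = 1/(1+230.442183) = 1/231.442183 = 0.0043.

0.0043


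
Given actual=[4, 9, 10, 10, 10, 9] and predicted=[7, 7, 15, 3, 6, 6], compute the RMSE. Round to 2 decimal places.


MSE = 18.6667. RMSE = sqrt(18.6667) = 4.32.

4.32


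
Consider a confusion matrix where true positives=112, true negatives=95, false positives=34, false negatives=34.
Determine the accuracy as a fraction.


Accuracy = (TP + TN) / (TP + TN + FP + FN) = (112 + 95) / 275 = 207/275.

207/275


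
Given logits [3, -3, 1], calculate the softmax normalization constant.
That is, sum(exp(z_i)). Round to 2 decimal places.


Denom = e^3=20.0855 + e^-3=0.0498 + e^1=2.7183. Sum = 22.8536, which rounds to 22.85.

22.85


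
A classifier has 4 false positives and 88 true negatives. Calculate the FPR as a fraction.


FPR = FP / (FP + TN) = 4 / 92 = 1/23.

1/23


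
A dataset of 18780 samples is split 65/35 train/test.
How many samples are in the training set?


Test set = 18780 * 35% = 6573. Training set = 18780 - 6573 = 12207.

12207


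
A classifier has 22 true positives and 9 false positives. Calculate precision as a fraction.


Precision = TP / (TP + FP) = 22 / 31 = 22/31.

22/31


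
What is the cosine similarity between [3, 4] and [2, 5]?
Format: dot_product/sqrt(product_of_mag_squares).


dot = 26. |a|^2 = 25, |b|^2 = 29. cos = 26/sqrt(725).

26/sqrt(725)


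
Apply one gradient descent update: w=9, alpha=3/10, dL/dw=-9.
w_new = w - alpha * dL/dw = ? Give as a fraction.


w_new = 9 - 3/10 * -9 = 9 - -27/10 = 117/10.

117/10


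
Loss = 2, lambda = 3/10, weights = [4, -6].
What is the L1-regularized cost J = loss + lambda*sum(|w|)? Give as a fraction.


L1 norm = sum(|w|) = 10. J = 2 + 3/10 * 10 = 5.

5


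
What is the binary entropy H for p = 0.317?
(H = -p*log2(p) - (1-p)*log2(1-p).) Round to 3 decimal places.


H = -0.317*log2(0.317) - 0.683*log2(0.683) = 0.901.

0.901


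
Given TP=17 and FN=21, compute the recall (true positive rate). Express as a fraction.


Recall = TP / (TP + FN) = 17 / 38 = 17/38.

17/38


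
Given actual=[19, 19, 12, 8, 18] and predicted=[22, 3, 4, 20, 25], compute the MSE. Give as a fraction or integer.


MSE = (1/5) * ((19-22)^2=9 + (19-3)^2=256 + (12-4)^2=64 + (8-20)^2=144 + (18-25)^2=49). Sum = 522. MSE = 522/5.

522/5


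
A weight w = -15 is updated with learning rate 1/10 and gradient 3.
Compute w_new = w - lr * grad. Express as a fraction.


w_new = -15 - 1/10 * 3 = -15 - 3/10 = -153/10.

-153/10


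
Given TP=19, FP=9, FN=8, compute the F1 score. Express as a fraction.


Precision = 19/28 = 19/28. Recall = 19/27 = 19/27. F1 = 2*P*R/(P+R) = 38/55.

38/55


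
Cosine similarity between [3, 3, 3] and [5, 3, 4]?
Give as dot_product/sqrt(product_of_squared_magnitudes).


dot = 36. |a|^2 = 27, |b|^2 = 50. cos = 36/sqrt(1350).

36/sqrt(1350)


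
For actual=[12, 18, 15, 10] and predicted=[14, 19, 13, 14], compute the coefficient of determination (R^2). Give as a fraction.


Mean(y) = 55/4. SS_res = 25. SS_tot = 147/4. R^2 = 1 - 25/(147/4) = 47/147.

47/147


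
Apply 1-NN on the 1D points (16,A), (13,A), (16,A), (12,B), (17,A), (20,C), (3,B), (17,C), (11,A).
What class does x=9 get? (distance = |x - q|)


Distances: |16-9|=7, |13-9|=4, |16-9|=7, |12-9|=3, |17-9|=8, |20-9|=11, |3-9|=6, |17-9|=8, |11-9|=2. 1 nearest: (11,A). Counts: {'A': 1}. Majority class: A.

A


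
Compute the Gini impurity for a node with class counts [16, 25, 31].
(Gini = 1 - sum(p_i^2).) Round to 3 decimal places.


Total = 72. Proportions: 16/72, 25/72, 31/72. sum(p_i^2) = 0.3553. Gini = 1 - 0.3553 = 0.6447, which rounds to 0.645.

0.645


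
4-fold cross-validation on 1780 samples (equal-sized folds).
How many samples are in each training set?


Each validation fold has 1780/4 = 445 samples. Training set = 1780 - 445 = 1335.

1335


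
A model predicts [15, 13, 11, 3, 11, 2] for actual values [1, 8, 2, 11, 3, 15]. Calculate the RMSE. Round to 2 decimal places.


MSE = 99.8333. RMSE = sqrt(99.8333) = 9.99.

9.99


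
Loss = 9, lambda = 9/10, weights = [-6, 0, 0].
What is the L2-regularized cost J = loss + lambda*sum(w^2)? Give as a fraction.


L2 sq norm = sum(w^2) = 36. J = 9 + 9/10 * 36 = 207/5.

207/5


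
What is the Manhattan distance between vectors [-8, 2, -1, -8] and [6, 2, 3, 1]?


d = sum of absolute differences: |-8-6|=14 + |2-2|=0 + |-1-3|=4 + |-8-1|=9 = 27.

27


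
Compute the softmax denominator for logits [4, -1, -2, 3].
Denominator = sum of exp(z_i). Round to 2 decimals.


Denom = e^4=54.5982 + e^-1=0.3679 + e^-2=0.1353 + e^3=20.0855. Sum = 75.1869, which rounds to 75.19.

75.19


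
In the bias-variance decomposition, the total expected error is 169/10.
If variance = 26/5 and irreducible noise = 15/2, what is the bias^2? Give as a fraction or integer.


Total error = bias^2 + variance + irreducible noise. So bias^2 = 169/10 - 26/5 - 15/2 = 21/5.

21/5


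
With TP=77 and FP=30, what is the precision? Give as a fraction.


Precision = TP / (TP + FP) = 77 / 107 = 77/107.

77/107


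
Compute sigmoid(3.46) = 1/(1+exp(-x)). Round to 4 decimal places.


sigma(3.46) = 1/(1+e^(-3.46)) = 1/(1+0.031430) = 1/1.031430 = 0.9695.

0.9695


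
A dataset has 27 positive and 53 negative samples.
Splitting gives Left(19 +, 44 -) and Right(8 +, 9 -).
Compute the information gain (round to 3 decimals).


H(parent) = 0.9224. H(left) = 0.8832, H(right) = 0.9975. Weighted = (63/80)*0.8832 + (17/80)*0.9975 = 0.9075. IG = 0.9224 - 0.9075 = 0.0149, which rounds to 0.015.

0.015


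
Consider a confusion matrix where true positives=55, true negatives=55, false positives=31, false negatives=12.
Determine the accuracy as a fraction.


Accuracy = (TP + TN) / (TP + TN + FP + FN) = (55 + 55) / 153 = 110/153.

110/153


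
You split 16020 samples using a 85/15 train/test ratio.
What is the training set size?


Test set = 16020 * 15% = 2403. Training set = 16020 - 2403 = 13617.

13617


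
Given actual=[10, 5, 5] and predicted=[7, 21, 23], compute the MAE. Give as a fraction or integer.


MAE = (1/3) * (|10-7|=3 + |5-21|=16 + |5-23|=18). Sum = 37. MAE = 37/3.

37/3


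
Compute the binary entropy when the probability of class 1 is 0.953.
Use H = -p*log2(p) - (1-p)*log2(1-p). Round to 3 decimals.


H = -0.953*log2(0.953) - 0.047*log2(0.047) = 0.274.

0.274


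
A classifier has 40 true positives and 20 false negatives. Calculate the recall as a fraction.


Recall = TP / (TP + FN) = 40 / 60 = 2/3.

2/3


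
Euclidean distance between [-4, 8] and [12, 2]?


d = sqrt(sum of squared differences). (-4-12)^2=256, (8-2)^2=36. Sum = 292.

sqrt(292)


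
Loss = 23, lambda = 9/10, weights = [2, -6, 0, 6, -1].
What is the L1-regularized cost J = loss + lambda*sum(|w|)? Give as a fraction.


L1 norm = sum(|w|) = 15. J = 23 + 9/10 * 15 = 73/2.

73/2


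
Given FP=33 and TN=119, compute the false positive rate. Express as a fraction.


FPR = FP / (FP + TN) = 33 / 152 = 33/152.

33/152


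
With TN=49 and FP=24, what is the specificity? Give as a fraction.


Specificity = TN / (TN + FP) = 49 / 73 = 49/73.

49/73


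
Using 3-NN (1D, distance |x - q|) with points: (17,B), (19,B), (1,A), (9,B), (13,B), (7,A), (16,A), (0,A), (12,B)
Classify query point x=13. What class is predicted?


Distances: |17-13|=4, |19-13|=6, |1-13|=12, |9-13|=4, |13-13|=0, |7-13|=6, |16-13|=3, |0-13|=13, |12-13|=1. 3 nearest: (13,B), (12,B), (16,A). Counts: {'B': 2, 'A': 1}. Majority class: B.

B


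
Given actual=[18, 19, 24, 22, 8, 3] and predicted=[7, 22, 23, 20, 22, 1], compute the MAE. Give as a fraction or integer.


MAE = (1/6) * (|18-7|=11 + |19-22|=3 + |24-23|=1 + |22-20|=2 + |8-22|=14 + |3-1|=2). Sum = 33. MAE = 11/2.

11/2


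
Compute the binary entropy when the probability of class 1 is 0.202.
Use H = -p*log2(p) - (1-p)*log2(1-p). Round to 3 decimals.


H = -0.202*log2(0.202) - 0.798*log2(0.798) = 0.726.

0.726


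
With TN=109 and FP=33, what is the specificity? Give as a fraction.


Specificity = TN / (TN + FP) = 109 / 142 = 109/142.

109/142


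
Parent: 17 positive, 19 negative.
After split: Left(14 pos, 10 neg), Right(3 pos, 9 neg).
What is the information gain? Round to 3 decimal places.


H(parent) = 0.9978. H(left) = 0.9799, H(right) = 0.8113. Weighted = (24/36)*0.9799 + (12/36)*0.8113 = 0.9237. IG = 0.9978 - 0.9237 = 0.0741, which rounds to 0.074.

0.074


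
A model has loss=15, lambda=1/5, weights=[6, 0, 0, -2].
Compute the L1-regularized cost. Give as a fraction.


L1 norm = sum(|w|) = 8. J = 15 + 1/5 * 8 = 83/5.

83/5


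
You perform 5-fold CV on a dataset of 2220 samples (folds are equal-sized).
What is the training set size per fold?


Each validation fold has 2220/5 = 444 samples. Training set = 2220 - 444 = 1776.

1776


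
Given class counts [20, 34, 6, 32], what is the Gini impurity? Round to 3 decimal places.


Total = 92. Proportions: 20/92, 34/92, 6/92, 32/92. sum(p_i^2) = 0.3091. Gini = 1 - 0.3091 = 0.6909, which rounds to 0.691.

0.691


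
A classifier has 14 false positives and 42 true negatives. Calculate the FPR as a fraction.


FPR = FP / (FP + TN) = 14 / 56 = 1/4.

1/4


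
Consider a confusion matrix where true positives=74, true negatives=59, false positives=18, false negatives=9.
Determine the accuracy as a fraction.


Accuracy = (TP + TN) / (TP + TN + FP + FN) = (74 + 59) / 160 = 133/160.

133/160


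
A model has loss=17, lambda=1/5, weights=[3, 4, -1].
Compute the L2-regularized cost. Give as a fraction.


L2 sq norm = sum(w^2) = 26. J = 17 + 1/5 * 26 = 111/5.

111/5


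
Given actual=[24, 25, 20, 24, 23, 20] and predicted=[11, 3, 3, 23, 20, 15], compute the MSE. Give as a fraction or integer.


MSE = (1/6) * ((24-11)^2=169 + (25-3)^2=484 + (20-3)^2=289 + (24-23)^2=1 + (23-20)^2=9 + (20-15)^2=25). Sum = 977. MSE = 977/6.

977/6


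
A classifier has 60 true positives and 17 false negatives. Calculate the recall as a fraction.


Recall = TP / (TP + FN) = 60 / 77 = 60/77.

60/77


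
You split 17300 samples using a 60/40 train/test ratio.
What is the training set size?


Test set = 17300 * 40% = 6920. Training set = 17300 - 6920 = 10380.

10380


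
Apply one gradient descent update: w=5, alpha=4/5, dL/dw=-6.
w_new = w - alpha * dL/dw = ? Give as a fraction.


w_new = 5 - 4/5 * -6 = 5 - -24/5 = 49/5.

49/5


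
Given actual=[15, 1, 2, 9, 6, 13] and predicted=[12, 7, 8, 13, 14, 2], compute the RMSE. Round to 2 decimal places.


MSE = 47.0000. RMSE = sqrt(47.0000) = 6.86.

6.86


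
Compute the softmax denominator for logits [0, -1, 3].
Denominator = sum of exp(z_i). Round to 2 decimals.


Denom = e^0=1.0000 + e^-1=0.3679 + e^3=20.0855. Sum = 21.4534, which rounds to 21.45.

21.45


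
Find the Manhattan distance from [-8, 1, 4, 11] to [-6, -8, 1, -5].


d = sum of absolute differences: |-8--6|=2 + |1--8|=9 + |4-1|=3 + |11--5|=16 = 30.

30


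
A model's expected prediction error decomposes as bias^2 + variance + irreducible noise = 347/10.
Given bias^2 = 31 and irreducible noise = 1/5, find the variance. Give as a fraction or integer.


Total error = bias^2 + variance + irreducible noise. So variance = 347/10 - 31 - 1/5 = 7/2.

7/2


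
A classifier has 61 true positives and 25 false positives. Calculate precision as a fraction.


Precision = TP / (TP + FP) = 61 / 86 = 61/86.

61/86


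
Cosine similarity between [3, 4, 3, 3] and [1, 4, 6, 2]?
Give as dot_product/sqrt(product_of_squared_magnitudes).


dot = 43. |a|^2 = 43, |b|^2 = 57. cos = 43/sqrt(2451).

43/sqrt(2451)


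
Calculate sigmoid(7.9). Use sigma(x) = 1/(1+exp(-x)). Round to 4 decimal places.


sigma(7.9) = 1/(1+e^(-7.9)) = 1/(1+0.000371) = 1/1.000371 = 0.9996.

0.9996


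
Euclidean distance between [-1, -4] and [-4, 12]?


d = sqrt(sum of squared differences). (-1--4)^2=9, (-4-12)^2=256. Sum = 265.

sqrt(265)


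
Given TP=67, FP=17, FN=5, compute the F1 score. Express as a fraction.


Precision = 67/84 = 67/84. Recall = 67/72 = 67/72. F1 = 2*P*R/(P+R) = 67/78.

67/78


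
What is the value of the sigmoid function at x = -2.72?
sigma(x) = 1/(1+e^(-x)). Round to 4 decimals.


sigma(-2.72) = 1/(1+e^(2.72)) = 1/(1+15.180322) = 1/16.180322 = 0.0618.

0.0618


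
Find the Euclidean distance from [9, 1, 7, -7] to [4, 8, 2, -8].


d = sqrt(sum of squared differences). (9-4)^2=25, (1-8)^2=49, (7-2)^2=25, (-7--8)^2=1. Sum = 100.

10


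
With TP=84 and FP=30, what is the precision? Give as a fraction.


Precision = TP / (TP + FP) = 84 / 114 = 14/19.

14/19


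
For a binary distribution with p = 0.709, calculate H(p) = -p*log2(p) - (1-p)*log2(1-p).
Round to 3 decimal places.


H = -0.709*log2(0.709) - 0.291*log2(0.291) = 0.870.

0.870


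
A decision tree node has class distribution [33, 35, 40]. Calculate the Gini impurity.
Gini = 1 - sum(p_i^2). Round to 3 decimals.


Total = 108. Proportions: 33/108, 35/108, 40/108. sum(p_i^2) = 0.3356. Gini = 1 - 0.3356 = 0.6644, which rounds to 0.664.

0.664


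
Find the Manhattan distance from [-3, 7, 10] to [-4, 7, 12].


d = sum of absolute differences: |-3--4|=1 + |7-7|=0 + |10-12|=2 = 3.

3


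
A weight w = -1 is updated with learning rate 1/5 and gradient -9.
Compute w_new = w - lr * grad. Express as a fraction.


w_new = -1 - 1/5 * -9 = -1 - -9/5 = 4/5.

4/5


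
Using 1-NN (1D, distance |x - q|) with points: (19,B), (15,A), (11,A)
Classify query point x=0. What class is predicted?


Distances: |19-0|=19, |15-0|=15, |11-0|=11. 1 nearest: (11,A). Counts: {'A': 1}. Majority class: A.

A


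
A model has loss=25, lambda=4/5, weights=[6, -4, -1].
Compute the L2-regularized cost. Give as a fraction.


L2 sq norm = sum(w^2) = 53. J = 25 + 4/5 * 53 = 337/5.

337/5


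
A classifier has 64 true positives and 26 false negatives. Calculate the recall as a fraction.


Recall = TP / (TP + FN) = 64 / 90 = 32/45.

32/45


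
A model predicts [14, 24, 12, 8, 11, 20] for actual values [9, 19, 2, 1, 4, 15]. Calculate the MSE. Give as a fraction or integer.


MSE = (1/6) * ((9-14)^2=25 + (19-24)^2=25 + (2-12)^2=100 + (1-8)^2=49 + (4-11)^2=49 + (15-20)^2=25). Sum = 273. MSE = 91/2.

91/2


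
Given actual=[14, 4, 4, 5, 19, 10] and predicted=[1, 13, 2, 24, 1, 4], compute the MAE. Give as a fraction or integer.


MAE = (1/6) * (|14-1|=13 + |4-13|=9 + |4-2|=2 + |5-24|=19 + |19-1|=18 + |10-4|=6). Sum = 67. MAE = 67/6.

67/6


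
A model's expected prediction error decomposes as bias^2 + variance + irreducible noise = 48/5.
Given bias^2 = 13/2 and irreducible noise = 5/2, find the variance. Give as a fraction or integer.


Total error = bias^2 + variance + irreducible noise. So variance = 48/5 - 13/2 - 5/2 = 3/5.

3/5


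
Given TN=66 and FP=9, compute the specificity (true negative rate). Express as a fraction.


Specificity = TN / (TN + FP) = 66 / 75 = 22/25.

22/25


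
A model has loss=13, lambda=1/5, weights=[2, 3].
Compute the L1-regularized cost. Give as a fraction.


L1 norm = sum(|w|) = 5. J = 13 + 1/5 * 5 = 14.

14


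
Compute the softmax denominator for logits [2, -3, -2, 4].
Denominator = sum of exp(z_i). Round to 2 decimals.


Denom = e^2=7.3891 + e^-3=0.0498 + e^-2=0.1353 + e^4=54.5982. Sum = 62.1724, which rounds to 62.17.

62.17


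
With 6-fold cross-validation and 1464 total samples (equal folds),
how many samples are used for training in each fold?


Each validation fold has 1464/6 = 244 samples. Training set = 1464 - 244 = 1220.

1220


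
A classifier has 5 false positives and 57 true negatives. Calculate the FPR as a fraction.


FPR = FP / (FP + TN) = 5 / 62 = 5/62.

5/62


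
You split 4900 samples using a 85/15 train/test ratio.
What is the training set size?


Test set = 4900 * 15% = 735. Training set = 4900 - 735 = 4165.

4165


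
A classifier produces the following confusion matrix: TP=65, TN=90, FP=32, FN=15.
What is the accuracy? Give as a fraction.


Accuracy = (TP + TN) / (TP + TN + FP + FN) = (65 + 90) / 202 = 155/202.

155/202


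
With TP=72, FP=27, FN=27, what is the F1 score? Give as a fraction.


Precision = 72/99 = 8/11. Recall = 72/99 = 8/11. F1 = 2*P*R/(P+R) = 8/11.

8/11


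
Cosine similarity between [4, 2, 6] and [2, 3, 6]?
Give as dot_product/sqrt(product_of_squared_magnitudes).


dot = 50. |a|^2 = 56, |b|^2 = 49. cos = 50/sqrt(2744).

50/sqrt(2744)


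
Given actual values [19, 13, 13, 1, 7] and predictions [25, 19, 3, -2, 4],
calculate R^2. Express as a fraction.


Mean(y) = 53/5. SS_res = 190. SS_tot = 936/5. R^2 = 1 - 190/(936/5) = -7/468.

-7/468


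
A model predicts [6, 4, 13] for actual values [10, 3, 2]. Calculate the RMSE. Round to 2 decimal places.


MSE = 46.0000. RMSE = sqrt(46.0000) = 6.78.

6.78


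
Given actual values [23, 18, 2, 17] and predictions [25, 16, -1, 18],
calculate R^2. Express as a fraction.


Mean(y) = 15. SS_res = 18. SS_tot = 246. R^2 = 1 - 18/(246) = 38/41.

38/41


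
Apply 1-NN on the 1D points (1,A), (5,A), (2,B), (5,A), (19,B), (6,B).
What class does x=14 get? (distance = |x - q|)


Distances: |1-14|=13, |5-14|=9, |2-14|=12, |5-14|=9, |19-14|=5, |6-14|=8. 1 nearest: (19,B). Counts: {'B': 1}. Majority class: B.

B


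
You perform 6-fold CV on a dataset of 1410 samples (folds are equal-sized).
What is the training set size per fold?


Each validation fold has 1410/6 = 235 samples. Training set = 1410 - 235 = 1175.

1175


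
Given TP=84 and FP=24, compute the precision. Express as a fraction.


Precision = TP / (TP + FP) = 84 / 108 = 7/9.

7/9


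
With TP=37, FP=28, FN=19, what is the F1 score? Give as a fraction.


Precision = 37/65 = 37/65. Recall = 37/56 = 37/56. F1 = 2*P*R/(P+R) = 74/121.

74/121


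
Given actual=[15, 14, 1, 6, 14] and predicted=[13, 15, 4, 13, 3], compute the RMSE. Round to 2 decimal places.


MSE = 36.8000. RMSE = sqrt(36.8000) = 6.07.

6.07


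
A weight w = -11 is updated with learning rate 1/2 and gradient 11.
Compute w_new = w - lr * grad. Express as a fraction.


w_new = -11 - 1/2 * 11 = -11 - 11/2 = -33/2.

-33/2


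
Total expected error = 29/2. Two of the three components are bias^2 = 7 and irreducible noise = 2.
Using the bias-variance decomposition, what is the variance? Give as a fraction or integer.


Total error = bias^2 + variance + irreducible noise. So variance = 29/2 - 7 - 2 = 11/2.

11/2


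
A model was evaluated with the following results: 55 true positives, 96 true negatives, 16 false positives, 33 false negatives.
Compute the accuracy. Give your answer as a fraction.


Accuracy = (TP + TN) / (TP + TN + FP + FN) = (55 + 96) / 200 = 151/200.

151/200


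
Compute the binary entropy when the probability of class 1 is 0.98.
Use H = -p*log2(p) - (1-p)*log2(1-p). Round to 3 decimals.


H = -0.98*log2(0.98) - 0.02*log2(0.02) = 0.141.

0.141
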